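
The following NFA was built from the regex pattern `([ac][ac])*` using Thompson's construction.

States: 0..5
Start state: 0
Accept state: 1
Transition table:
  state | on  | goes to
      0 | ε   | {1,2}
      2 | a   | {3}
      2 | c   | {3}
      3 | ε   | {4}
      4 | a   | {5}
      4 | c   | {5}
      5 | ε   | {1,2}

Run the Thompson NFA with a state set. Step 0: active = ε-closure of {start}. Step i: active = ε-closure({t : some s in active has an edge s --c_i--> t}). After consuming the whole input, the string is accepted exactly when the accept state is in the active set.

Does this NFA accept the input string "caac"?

S₀ = ε-closure({0}) = {0,1,2}
'c' @ 1: {3,4}
'a' @ 2: {1,2,5}  [accepting]
'a' @ 3: {3,4}
'c' @ 4: {1,2,5}  [accepting]
final: {1,2,5}; accept 1 in set

Answer: ACCEPT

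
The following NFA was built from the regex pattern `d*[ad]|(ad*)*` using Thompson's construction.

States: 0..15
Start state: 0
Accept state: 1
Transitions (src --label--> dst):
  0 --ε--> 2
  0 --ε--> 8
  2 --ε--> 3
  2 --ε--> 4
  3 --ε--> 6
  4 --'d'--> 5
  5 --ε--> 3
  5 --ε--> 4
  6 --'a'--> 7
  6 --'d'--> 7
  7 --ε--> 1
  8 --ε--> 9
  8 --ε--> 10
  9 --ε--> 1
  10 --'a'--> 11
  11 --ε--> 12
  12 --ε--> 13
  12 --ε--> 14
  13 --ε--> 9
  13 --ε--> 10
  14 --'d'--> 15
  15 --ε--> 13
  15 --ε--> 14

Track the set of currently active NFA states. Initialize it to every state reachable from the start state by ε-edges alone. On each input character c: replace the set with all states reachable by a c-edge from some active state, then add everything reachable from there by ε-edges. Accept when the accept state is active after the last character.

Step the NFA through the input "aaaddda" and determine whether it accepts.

S₀ = ε-closure({0}) = {0,1,2,3,4,6,8,9,10}
'a' @ 1: {1,7,9,10,11,12,13,14}  ✓accept
'a' @ 2: {1,9,10,11,12,13,14}  ✓accept
'a' @ 3: {1,9,10,11,12,13,14}  ✓accept
'd' @ 4: {1,9,10,13,14,15}  ✓accept
'd' @ 5: {1,9,10,13,14,15}  ✓accept
'd' @ 6: {1,9,10,13,14,15}  ✓accept
'a' @ 7: {1,9,10,11,12,13,14}  ✓accept
end set {1,9,10,11,12,13,14} — state 1 in

Answer: ACCEPT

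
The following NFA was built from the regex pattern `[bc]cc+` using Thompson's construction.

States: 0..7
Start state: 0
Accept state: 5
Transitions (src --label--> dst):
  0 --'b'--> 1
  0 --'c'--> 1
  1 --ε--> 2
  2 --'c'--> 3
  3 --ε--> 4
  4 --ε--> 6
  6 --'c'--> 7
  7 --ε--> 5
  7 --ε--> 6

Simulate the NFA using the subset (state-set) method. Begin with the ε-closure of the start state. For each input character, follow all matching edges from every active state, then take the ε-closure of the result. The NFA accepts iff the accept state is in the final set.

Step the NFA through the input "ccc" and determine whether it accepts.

Answer: ACCEPT

Trace:
initial (ε-close {0}): {0}
'c' @ 1: {1,2}
'c' @ 2: {3,4,6}
'c' @ 3: {5,6,7}  [accepting]
end set {5,6,7} — state 5 in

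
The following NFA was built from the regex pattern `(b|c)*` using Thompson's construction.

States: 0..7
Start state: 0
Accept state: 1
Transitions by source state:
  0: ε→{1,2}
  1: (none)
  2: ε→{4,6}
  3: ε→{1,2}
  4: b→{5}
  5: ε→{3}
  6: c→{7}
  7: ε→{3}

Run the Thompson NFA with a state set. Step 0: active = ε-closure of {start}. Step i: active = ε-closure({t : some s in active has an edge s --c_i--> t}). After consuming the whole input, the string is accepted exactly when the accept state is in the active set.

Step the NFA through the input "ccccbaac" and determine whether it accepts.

S₀ = ε-closure({0}) = {0,1,2,4,6}
'c' @ 1: {1,2,3,4,6,7}  (accept∈set)
'c' @ 2: {1,2,3,4,6,7}  (accept∈set)
'c' @ 3: {1,2,3,4,6,7}  (accept∈set)
'c' @ 4: {1,2,3,4,6,7}  (accept∈set)
'b' @ 5: {1,2,3,4,5,6}  (accept∈set)
'a' @ 6: {}  — dead — no transitions
rest 'ac' ignored (set empty)
end set {} — state 1 not in

Answer: REJECT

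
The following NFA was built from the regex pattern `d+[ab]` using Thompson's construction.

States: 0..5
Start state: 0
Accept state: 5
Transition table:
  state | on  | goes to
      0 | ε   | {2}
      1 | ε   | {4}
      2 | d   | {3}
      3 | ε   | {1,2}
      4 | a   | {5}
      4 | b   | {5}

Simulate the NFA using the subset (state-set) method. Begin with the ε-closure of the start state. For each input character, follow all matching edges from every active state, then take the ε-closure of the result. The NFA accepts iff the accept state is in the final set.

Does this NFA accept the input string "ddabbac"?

Answer: REJECT

Derivation:
start: ε-closure({0}) = {0,2}
'd' @ 1: {1,2,3,4}
'd' @ 2: {1,2,3,4}
'a' @ 3: {5}  [accepting]
'b' @ 4: {}  — no active states
rest 'bac' ignored (set empty)
after full input: {}  (accept=5 not in)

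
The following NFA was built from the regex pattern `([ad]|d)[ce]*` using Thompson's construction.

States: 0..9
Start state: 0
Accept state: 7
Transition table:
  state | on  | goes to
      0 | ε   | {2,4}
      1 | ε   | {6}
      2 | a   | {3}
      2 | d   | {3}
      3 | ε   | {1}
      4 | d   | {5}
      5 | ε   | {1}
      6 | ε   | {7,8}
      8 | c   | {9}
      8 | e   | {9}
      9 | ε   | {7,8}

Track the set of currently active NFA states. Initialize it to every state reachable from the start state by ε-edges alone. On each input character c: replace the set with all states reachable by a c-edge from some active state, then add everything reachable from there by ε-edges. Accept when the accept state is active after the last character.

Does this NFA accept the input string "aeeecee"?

Answer: ACCEPT

Trace:
S₀ = ε-closure({0}) = {0,2,4}
'a' @ 1: {1,3,6,7,8}  [accepting]
'e' @ 2: {7,8,9}  [accepting]
'e' @ 3: {7,8,9}  [accepting]
'e' @ 4: {7,8,9}  [accepting]
'c' @ 5: {7,8,9}  [accepting]
'e' @ 6: {7,8,9}  [accepting]
'e' @ 7: {7,8,9}  [accepting]
after full input: {7,8,9}  (accept=7 in)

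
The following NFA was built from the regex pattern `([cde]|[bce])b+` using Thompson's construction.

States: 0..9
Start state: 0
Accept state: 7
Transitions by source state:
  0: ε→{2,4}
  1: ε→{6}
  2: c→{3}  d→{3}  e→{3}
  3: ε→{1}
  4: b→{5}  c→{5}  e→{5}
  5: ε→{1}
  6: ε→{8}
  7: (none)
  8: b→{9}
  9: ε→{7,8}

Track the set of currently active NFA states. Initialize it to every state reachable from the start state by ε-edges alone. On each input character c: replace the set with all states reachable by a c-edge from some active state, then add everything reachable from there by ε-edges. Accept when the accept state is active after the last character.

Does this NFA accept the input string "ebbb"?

Answer: ACCEPT

Steps:
S₀ = ε-closure({0}) = {0,2,4}
'e' @ 1: {1,3,5,6,8}
'b' @ 2: {7,8,9}  [accepting]
'b' @ 3: {7,8,9}  [accepting]
'b' @ 4: {7,8,9}  [accepting]
after full input: {7,8,9}  (accept=7 in)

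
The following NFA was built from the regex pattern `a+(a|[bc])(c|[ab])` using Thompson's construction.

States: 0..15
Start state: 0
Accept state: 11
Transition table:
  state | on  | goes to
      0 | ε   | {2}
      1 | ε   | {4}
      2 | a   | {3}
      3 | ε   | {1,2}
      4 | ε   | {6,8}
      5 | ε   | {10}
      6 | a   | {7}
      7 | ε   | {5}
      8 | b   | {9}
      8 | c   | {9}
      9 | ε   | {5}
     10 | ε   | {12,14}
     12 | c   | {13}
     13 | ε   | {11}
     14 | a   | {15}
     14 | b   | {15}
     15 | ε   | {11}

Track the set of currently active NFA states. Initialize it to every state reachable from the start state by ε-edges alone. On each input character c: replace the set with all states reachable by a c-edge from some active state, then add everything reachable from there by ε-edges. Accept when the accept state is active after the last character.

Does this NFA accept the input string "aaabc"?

Answer: ACCEPT

Derivation:
start: ε-closure({0}) = {0,2}
'a' @ 1: {1,2,3,4,6,8}
'a' @ 2: {1,2,3,4,5,6,7,8,10,12,14}
'a' @ 3: {1,2,3,4,5,6,7,8,10,11,12,14,15}  ✓accept
'b' @ 4: {5,9,10,11,12,14,15}  ✓accept
'c' @ 5: {11,13}  ✓accept
end set {11,13} — state 11 in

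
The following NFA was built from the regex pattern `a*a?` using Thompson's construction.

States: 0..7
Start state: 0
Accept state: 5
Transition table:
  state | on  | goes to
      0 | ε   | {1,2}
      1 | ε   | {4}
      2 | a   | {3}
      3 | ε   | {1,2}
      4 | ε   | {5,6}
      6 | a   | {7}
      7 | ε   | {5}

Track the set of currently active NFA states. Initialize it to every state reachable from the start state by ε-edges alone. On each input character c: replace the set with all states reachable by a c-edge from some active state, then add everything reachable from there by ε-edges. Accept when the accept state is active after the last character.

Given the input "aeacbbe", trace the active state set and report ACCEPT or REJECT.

initial (ε-close {0}): {0,1,2,4,5,6}
'a' @ 1: {1,2,3,4,5,6,7}  (accept∈set)
'e' @ 2: {}  — dead — no transitions
rest 'acbbe' ignored (set empty)
final: {}; accept 5 not in set

Answer: REJECT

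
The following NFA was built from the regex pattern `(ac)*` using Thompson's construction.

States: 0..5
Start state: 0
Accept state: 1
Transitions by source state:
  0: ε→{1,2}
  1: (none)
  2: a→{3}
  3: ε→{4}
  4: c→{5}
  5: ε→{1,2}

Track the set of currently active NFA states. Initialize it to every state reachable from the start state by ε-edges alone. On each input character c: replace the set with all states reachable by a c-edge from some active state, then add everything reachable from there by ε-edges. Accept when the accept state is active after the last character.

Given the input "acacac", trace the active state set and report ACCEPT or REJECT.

initial (ε-close {0}): {0,1,2}
'a' @ 1: {3,4}
'c' @ 2: {1,2,5}  ✓accept
'a' @ 3: {3,4}
'c' @ 4: {1,2,5}  ✓accept
'a' @ 5: {3,4}
'c' @ 6: {1,2,5}  ✓accept
after full input: {1,2,5}  (accept=1 in)

Answer: ACCEPT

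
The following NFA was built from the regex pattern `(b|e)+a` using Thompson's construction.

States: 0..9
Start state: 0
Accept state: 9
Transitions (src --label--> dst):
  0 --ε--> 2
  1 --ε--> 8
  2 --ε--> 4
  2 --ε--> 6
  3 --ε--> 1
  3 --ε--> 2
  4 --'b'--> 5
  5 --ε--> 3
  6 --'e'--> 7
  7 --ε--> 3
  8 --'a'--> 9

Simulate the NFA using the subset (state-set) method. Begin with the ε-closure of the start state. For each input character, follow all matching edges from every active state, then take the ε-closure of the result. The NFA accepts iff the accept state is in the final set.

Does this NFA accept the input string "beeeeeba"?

Answer: ACCEPT

Steps:
start: ε-closure({0}) = {0,2,4,6}
'b' @ 1: {1,2,3,4,5,6,8}
'e' @ 2: {1,2,3,4,6,7,8}
'e' @ 3: {1,2,3,4,6,7,8}
'e' @ 4: {1,2,3,4,6,7,8}
'e' @ 5: {1,2,3,4,6,7,8}
'e' @ 6: {1,2,3,4,6,7,8}
'b' @ 7: {1,2,3,4,5,6,8}
'a' @ 8: {9}  (accept∈set)
after full input: {9}  (accept=9 in)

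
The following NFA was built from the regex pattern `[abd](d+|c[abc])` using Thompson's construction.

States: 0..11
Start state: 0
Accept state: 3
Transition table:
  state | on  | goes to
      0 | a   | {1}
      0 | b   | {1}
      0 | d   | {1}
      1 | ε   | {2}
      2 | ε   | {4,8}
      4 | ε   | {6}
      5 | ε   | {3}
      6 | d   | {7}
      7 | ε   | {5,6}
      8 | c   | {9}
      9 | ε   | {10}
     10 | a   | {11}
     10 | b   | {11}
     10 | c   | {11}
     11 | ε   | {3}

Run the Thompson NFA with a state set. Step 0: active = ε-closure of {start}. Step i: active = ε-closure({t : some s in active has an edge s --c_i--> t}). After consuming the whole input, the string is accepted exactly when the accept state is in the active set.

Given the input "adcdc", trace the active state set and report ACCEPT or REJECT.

S₀ = ε-closure({0}) = {0}
'a' @ 1: {1,2,4,6,8}
'd' @ 2: {3,5,6,7}  [accepting]
'c' @ 3: {}  — no active states
rest 'dc' ignored (set empty)
final: {}; accept 3 not in set

Answer: REJECT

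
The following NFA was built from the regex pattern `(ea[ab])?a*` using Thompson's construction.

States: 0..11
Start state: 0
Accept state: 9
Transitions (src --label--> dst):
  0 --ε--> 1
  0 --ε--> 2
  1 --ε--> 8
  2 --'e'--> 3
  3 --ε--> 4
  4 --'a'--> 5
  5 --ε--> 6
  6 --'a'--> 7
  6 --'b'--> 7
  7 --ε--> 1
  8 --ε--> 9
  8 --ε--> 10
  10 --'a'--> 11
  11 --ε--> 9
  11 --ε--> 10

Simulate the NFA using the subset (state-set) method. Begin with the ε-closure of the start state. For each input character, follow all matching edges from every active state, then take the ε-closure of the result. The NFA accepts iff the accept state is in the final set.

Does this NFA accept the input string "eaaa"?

initial (ε-close {0}): {0,1,2,8,9,10}
'e' @ 1: {3,4}
'a' @ 2: {5,6}
'a' @ 3: {1,7,8,9,10}  (accept∈set)
'a' @ 4: {9,10,11}  (accept∈set)
final: {9,10,11}; accept 9 in set

Answer: ACCEPT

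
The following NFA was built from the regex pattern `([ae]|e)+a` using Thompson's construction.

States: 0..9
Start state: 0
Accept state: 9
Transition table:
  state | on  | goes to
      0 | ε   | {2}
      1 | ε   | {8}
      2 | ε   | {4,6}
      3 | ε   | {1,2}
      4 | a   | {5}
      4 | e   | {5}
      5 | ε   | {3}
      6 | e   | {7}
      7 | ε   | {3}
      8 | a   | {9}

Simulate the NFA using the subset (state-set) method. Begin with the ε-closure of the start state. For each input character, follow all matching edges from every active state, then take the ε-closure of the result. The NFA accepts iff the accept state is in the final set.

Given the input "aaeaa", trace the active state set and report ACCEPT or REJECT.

Answer: ACCEPT

Trace:
S₀ = ε-closure({0}) = {0,2,4,6}
'a' @ 1: {1,2,3,4,5,6,8}
'a' @ 2: {1,2,3,4,5,6,8,9}  ✓accept
'e' @ 3: {1,2,3,4,5,6,7,8}
'a' @ 4: {1,2,3,4,5,6,8,9}  ✓accept
'a' @ 5: {1,2,3,4,5,6,8,9}  ✓accept
end set {1,2,3,4,5,6,8,9} — state 9 in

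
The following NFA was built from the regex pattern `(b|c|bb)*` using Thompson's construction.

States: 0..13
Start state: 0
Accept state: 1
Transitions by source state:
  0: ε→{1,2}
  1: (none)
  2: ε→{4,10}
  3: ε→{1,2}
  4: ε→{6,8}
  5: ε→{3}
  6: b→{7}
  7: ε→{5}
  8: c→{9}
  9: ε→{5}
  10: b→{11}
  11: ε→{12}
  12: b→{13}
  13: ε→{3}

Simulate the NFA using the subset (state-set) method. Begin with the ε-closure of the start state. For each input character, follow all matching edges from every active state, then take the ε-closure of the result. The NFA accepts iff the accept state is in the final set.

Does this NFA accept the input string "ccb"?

Answer: ACCEPT

Trace:
start: ε-closure({0}) = {0,1,2,4,6,8,10}
'c' @ 1: {1,2,3,4,5,6,8,9,10}  (accept∈set)
'c' @ 2: {1,2,3,4,5,6,8,9,10}  (accept∈set)
'b' @ 3: {1,2,3,4,5,6,7,8,10,11,12}  (accept∈set)
end set {1,2,3,4,5,6,7,8,10,11,12} — state 1 in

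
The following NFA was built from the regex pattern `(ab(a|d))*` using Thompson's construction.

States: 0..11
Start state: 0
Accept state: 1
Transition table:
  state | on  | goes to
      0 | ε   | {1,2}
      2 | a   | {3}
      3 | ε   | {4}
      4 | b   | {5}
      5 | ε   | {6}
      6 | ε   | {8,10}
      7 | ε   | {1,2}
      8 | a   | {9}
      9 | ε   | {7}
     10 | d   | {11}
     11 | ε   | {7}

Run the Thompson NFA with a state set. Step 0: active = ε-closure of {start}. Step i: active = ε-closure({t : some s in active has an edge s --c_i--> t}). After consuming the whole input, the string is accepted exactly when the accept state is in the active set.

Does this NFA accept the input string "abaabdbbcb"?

S₀ = ε-closure({0}) = {0,1,2}
'a' @ 1: {3,4}
'b' @ 2: {5,6,8,10}
'a' @ 3: {1,2,7,9}  ✓accept
'a' @ 4: {3,4}
'b' @ 5: {5,6,8,10}
'd' @ 6: {1,2,7,11}  ✓accept
'b' @ 7: {}  — dead — no transitions
rest 'bcb' ignored (set empty)
end set {} — state 1 not in

Answer: REJECT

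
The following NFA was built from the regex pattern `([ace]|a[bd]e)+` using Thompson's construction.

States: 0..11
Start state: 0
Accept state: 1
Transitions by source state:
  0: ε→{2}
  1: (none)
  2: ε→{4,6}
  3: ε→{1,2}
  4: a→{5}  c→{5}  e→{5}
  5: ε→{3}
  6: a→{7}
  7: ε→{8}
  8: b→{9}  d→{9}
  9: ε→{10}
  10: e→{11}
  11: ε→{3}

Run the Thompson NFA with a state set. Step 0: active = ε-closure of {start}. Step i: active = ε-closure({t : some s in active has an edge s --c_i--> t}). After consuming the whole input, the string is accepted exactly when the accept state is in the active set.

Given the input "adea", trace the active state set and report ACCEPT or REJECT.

Answer: ACCEPT

Steps:
initial (ε-close {0}): {0,2,4,6}
'a' @ 1: {1,2,3,4,5,6,7,8}  [accepting]
'd' @ 2: {9,10}
'e' @ 3: {1,2,3,4,6,11}  [accepting]
'a' @ 4: {1,2,3,4,5,6,7,8}  [accepting]
end set {1,2,3,4,5,6,7,8} — state 1 in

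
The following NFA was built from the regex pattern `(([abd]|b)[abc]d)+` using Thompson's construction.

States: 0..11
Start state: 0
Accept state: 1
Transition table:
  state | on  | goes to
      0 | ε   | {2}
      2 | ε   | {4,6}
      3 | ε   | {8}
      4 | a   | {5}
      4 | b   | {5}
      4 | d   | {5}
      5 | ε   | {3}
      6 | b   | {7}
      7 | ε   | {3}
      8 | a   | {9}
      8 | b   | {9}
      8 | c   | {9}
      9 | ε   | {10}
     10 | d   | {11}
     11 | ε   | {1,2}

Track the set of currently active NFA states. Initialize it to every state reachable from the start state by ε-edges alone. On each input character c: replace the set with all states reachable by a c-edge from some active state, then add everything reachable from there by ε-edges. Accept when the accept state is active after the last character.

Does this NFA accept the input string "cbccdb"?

S₀ = ε-closure({0}) = {0,2,4,6}
'c' @ 1: {}  — dead — no transitions
rest 'bccdb' ignored (set empty)
after full input: {}  (accept=1 not in)

Answer: REJECT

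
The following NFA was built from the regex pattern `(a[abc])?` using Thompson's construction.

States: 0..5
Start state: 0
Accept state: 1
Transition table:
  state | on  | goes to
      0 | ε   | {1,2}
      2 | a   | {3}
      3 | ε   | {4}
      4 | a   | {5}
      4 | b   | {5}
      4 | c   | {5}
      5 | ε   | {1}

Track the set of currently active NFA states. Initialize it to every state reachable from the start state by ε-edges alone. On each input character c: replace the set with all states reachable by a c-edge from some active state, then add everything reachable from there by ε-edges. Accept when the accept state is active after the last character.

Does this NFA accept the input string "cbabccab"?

start: ε-closure({0}) = {0,1,2}
'c' @ 1: {}  — no active states
rest 'babccab' ignored (set empty)
end set {} — state 1 not in

Answer: REJECT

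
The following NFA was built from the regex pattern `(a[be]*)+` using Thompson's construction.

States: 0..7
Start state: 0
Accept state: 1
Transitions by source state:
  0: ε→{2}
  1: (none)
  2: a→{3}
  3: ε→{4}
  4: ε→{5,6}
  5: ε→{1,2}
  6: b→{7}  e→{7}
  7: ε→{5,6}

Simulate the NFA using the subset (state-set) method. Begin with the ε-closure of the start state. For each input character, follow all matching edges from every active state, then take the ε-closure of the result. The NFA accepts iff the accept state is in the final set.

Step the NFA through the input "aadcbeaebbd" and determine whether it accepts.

Answer: REJECT

Steps:
initial (ε-close {0}): {0,2}
'a' @ 1: {1,2,3,4,5,6}  (accept∈set)
'a' @ 2: {1,2,3,4,5,6}  (accept∈set)
'd' @ 3: {}  — state set empty
rest 'cbeaebbd' ignored (set empty)
final: {}; accept 1 not in set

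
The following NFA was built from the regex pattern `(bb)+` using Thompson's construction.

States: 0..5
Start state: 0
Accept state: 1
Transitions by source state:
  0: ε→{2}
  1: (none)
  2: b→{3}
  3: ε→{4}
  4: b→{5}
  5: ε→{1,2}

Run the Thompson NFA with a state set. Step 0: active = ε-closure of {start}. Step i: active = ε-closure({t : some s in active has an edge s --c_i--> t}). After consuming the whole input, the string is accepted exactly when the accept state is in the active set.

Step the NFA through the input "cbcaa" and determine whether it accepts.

start: ε-closure({0}) = {0,2}
'c' @ 1: {}  — dead — no transitions
rest 'bcaa' ignored (set empty)
after full input: {}  (accept=1 not in)

Answer: REJECT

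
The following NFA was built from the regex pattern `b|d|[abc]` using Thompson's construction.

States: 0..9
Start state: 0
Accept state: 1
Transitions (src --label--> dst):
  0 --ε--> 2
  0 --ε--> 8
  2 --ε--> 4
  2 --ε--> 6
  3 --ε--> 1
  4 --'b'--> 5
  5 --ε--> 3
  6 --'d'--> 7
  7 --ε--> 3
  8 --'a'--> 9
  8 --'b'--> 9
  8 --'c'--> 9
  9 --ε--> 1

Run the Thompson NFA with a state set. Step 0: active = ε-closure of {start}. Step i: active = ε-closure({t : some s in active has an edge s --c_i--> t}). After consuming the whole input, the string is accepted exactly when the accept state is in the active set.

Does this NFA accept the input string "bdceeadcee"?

S₀ = ε-closure({0}) = {0,2,4,6,8}
'b' @ 1: {1,3,5,9}  ✓accept
'd' @ 2: {}  — state set empty
rest 'ceeadcee' ignored (set empty)
after full input: {}  (accept=1 not in)

Answer: REJECT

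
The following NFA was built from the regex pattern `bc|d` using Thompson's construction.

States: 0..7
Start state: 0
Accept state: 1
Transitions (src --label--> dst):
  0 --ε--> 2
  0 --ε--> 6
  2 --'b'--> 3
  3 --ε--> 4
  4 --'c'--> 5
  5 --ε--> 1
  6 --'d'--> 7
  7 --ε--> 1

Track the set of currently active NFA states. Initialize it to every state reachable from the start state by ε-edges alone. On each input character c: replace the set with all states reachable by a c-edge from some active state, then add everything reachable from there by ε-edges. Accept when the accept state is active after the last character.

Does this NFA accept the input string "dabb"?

initial (ε-close {0}): {0,2,6}
'd' @ 1: {1,7}  (accept∈set)
'a' @ 2: {}  — no active states
rest 'bb' ignored (set empty)
final: {}; accept 1 not in set

Answer: REJECT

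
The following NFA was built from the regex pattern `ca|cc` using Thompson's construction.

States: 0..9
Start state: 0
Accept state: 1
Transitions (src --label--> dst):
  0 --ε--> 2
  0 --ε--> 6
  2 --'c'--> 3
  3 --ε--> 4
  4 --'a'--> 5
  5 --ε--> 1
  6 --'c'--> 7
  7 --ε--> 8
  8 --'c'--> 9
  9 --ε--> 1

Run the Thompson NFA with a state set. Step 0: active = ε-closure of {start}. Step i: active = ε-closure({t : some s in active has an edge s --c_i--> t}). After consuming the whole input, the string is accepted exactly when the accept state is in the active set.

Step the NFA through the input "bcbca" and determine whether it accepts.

S₀ = ε-closure({0}) = {0,2,6}
'b' @ 1: {}  — dead — no transitions
rest 'cbca' ignored (set empty)
final: {}; accept 1 not in set

Answer: REJECT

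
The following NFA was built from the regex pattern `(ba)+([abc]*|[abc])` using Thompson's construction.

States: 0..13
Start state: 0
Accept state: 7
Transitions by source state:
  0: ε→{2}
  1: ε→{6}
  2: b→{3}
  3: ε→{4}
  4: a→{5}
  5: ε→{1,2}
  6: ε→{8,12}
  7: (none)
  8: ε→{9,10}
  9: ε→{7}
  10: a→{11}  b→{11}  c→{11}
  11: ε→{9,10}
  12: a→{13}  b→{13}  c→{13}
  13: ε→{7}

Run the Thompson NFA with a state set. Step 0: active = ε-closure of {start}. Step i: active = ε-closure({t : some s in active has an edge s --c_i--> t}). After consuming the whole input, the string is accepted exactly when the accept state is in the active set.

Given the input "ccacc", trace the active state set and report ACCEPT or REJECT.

Answer: REJECT

Trace:
S₀ = ε-closure({0}) = {0,2}
'c' @ 1: {}  — state set empty
rest 'cacc' ignored (set empty)
final: {}; accept 7 not in set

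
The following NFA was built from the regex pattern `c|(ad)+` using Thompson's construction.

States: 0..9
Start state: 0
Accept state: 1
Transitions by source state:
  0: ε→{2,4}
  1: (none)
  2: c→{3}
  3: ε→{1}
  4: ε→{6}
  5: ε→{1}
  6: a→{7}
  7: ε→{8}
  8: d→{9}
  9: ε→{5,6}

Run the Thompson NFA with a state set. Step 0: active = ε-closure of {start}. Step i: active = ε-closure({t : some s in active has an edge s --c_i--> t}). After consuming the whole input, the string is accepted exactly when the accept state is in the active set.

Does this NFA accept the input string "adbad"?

start: ε-closure({0}) = {0,2,4,6}
'a' @ 1: {7,8}
'd' @ 2: {1,5,6,9}  [accepting]
'b' @ 3: {}  — state set empty
rest 'ad' ignored (set empty)
final: {}; accept 1 not in set

Answer: REJECT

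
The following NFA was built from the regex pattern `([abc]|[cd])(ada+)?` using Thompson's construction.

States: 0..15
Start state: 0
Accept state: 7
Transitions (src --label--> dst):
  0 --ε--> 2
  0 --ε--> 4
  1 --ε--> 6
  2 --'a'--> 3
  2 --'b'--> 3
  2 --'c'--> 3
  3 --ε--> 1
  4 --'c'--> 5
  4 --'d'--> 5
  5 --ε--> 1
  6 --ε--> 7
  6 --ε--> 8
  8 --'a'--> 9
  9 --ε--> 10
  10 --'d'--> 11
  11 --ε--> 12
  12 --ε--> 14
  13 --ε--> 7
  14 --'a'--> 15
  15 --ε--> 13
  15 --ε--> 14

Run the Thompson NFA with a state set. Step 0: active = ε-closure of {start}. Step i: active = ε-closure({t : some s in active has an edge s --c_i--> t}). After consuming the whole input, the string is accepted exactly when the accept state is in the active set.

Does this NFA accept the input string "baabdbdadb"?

start: ε-closure({0}) = {0,2,4}
'b' @ 1: {1,3,6,7,8}  [accepting]
'a' @ 2: {9,10}
'a' @ 3: {}  — state set empty
rest 'bdbdadb' ignored (set empty)
after full input: {}  (accept=7 not in)

Answer: REJECT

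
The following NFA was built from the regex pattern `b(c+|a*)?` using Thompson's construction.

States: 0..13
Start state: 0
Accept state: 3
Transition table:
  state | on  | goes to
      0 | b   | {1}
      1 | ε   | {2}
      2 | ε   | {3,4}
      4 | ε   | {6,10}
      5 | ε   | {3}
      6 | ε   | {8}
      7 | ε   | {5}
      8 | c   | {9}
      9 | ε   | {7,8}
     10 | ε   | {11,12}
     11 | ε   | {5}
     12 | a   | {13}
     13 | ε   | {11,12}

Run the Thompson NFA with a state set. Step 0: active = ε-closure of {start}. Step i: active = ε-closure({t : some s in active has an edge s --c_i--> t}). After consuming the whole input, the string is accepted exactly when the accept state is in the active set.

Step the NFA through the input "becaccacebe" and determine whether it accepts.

Answer: REJECT

Steps:
start: ε-closure({0}) = {0}
'b' @ 1: {1,2,3,4,5,6,8,10,11,12}  ✓accept
'e' @ 2: {}  — dead — no transitions
rest 'caccacebe' ignored (set empty)
after full input: {}  (accept=3 not in)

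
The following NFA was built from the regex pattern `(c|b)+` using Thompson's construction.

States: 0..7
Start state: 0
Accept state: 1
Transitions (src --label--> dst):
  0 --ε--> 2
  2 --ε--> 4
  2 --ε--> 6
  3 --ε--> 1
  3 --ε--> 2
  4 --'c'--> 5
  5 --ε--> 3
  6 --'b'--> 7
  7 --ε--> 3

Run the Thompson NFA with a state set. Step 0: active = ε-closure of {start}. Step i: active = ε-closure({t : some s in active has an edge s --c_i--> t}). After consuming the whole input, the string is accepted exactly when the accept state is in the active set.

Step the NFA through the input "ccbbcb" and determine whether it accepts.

Answer: ACCEPT

Derivation:
initial (ε-close {0}): {0,2,4,6}
'c' @ 1: {1,2,3,4,5,6}  [accepting]
'c' @ 2: {1,2,3,4,5,6}  [accepting]
'b' @ 3: {1,2,3,4,6,7}  [accepting]
'b' @ 4: {1,2,3,4,6,7}  [accepting]
'c' @ 5: {1,2,3,4,5,6}  [accepting]
'b' @ 6: {1,2,3,4,6,7}  [accepting]
end set {1,2,3,4,6,7} — state 1 in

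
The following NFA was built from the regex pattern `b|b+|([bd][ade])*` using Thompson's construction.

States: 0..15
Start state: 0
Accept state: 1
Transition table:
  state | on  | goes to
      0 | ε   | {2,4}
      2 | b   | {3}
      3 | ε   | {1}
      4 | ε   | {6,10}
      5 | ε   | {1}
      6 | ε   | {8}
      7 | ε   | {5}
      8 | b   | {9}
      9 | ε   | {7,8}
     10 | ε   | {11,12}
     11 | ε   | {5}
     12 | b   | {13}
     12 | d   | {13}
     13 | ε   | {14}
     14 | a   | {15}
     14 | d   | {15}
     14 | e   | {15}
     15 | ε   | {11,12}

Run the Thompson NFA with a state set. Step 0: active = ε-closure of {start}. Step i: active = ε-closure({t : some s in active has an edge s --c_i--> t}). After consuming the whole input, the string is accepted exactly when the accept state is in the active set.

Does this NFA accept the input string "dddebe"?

Answer: ACCEPT

Trace:
initial (ε-close {0}): {0,1,2,4,5,6,8,10,11,12}
'd' @ 1: {13,14}
'd' @ 2: {1,5,11,12,15}  ✓accept
'd' @ 3: {13,14}
'e' @ 4: {1,5,11,12,15}  ✓accept
'b' @ 5: {13,14}
'e' @ 6: {1,5,11,12,15}  ✓accept
after full input: {1,5,11,12,15}  (accept=1 in)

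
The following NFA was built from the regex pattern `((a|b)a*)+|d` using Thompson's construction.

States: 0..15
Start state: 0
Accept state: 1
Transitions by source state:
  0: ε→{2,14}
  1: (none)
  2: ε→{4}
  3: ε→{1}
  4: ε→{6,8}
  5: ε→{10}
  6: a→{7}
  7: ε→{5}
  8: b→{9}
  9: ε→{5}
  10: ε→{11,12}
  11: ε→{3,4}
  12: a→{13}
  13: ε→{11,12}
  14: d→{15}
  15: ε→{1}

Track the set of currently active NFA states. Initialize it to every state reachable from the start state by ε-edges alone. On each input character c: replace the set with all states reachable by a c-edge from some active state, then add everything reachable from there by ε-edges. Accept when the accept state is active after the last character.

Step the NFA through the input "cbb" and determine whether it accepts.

initial (ε-close {0}): {0,2,4,6,8,14}
'c' @ 1: {}  — state set empty
rest 'bb' ignored (set empty)
after full input: {}  (accept=1 not in)

Answer: REJECT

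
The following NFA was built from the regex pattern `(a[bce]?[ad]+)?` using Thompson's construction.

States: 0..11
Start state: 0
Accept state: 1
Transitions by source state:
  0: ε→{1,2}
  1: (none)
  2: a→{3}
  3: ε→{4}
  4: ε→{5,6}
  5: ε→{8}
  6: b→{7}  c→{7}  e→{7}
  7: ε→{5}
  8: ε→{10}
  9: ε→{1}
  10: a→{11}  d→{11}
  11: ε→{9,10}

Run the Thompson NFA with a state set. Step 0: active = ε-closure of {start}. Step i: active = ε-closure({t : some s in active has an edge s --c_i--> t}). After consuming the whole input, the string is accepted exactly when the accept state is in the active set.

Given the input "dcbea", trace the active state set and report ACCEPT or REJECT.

Answer: REJECT

Steps:
start: ε-closure({0}) = {0,1,2}
'd' @ 1: {}  — no active states
rest 'cbea' ignored (set empty)
after full input: {}  (accept=1 not in)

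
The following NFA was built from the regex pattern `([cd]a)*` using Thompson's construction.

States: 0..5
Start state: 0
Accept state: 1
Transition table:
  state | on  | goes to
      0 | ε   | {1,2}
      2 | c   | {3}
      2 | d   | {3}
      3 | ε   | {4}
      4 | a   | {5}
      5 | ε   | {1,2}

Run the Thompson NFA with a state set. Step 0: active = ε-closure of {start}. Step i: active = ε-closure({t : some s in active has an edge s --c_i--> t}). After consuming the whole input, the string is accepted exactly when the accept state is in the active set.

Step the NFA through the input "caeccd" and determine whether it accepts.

Answer: REJECT

Steps:
S₀ = ε-closure({0}) = {0,1,2}
'c' @ 1: {3,4}
'a' @ 2: {1,2,5}  [accepting]
'e' @ 3: {}  — dead — no transitions
rest 'ccd' ignored (set empty)
after full input: {}  (accept=1 not in)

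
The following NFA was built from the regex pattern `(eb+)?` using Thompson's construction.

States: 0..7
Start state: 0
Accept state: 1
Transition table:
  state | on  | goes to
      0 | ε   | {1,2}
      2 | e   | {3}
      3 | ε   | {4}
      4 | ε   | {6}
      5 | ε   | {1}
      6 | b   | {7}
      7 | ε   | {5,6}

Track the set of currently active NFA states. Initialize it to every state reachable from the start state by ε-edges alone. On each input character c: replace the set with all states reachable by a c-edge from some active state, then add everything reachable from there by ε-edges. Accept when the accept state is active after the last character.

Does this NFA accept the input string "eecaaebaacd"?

S₀ = ε-closure({0}) = {0,1,2}
'e' @ 1: {3,4,6}
'e' @ 2: {}  — dead — no transitions
rest 'caaebaacd' ignored (set empty)
after full input: {}  (accept=1 not in)

Answer: REJECT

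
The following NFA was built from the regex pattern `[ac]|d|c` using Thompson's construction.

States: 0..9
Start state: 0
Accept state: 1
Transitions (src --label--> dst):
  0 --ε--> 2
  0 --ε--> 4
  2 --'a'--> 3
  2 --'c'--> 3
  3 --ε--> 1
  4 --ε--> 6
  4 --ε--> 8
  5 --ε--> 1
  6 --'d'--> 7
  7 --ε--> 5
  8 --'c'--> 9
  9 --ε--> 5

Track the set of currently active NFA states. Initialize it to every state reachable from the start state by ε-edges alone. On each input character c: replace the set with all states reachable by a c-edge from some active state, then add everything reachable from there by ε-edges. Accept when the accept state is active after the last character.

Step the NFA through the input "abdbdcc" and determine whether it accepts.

start: ε-closure({0}) = {0,2,4,6,8}
'a' @ 1: {1,3}  ✓accept
'b' @ 2: {}  — dead — no transitions
rest 'dbdcc' ignored (set empty)
end set {} — state 1 not in

Answer: REJECT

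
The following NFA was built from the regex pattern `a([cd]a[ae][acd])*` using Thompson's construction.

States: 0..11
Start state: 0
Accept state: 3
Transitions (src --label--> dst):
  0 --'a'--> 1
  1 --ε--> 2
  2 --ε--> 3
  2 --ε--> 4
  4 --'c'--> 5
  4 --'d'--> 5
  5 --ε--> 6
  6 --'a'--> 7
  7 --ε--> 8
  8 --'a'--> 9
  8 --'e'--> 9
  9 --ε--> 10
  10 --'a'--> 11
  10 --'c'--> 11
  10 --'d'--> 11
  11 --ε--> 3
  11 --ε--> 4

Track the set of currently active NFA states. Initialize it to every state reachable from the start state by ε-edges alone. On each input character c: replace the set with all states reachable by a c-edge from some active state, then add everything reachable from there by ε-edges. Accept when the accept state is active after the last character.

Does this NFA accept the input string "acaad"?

start: ε-closure({0}) = {0}
'a' @ 1: {1,2,3,4}  (accept∈set)
'c' @ 2: {5,6}
'a' @ 3: {7,8}
'a' @ 4: {9,10}
'd' @ 5: {3,4,11}  (accept∈set)
final: {3,4,11}; accept 3 in set

Answer: ACCEPT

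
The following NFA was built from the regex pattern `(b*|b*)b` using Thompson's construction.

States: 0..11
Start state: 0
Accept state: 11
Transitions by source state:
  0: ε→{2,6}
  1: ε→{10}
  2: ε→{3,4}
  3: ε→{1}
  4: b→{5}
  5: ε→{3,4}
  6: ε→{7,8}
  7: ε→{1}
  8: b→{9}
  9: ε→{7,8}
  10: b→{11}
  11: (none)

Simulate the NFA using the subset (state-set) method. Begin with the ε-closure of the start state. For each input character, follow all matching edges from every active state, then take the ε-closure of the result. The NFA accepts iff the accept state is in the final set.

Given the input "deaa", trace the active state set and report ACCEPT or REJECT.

S₀ = ε-closure({0}) = {0,1,2,3,4,6,7,8,10}
'd' @ 1: {}  — state set empty
rest 'eaa' ignored (set empty)
final: {}; accept 11 not in set

Answer: REJECT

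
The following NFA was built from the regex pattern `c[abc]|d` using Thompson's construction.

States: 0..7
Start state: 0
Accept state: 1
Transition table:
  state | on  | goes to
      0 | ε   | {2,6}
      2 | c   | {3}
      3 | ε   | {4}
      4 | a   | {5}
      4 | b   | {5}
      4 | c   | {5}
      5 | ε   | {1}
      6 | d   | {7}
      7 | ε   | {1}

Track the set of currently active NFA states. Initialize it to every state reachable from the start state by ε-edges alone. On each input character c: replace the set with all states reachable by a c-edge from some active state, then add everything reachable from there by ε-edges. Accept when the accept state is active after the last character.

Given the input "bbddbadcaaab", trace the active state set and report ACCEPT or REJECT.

Answer: REJECT

Trace:
start: ε-closure({0}) = {0,2,6}
'b' @ 1: {}  — state set empty
rest 'bddbadcaaab' ignored (set empty)
final: {}; accept 1 not in set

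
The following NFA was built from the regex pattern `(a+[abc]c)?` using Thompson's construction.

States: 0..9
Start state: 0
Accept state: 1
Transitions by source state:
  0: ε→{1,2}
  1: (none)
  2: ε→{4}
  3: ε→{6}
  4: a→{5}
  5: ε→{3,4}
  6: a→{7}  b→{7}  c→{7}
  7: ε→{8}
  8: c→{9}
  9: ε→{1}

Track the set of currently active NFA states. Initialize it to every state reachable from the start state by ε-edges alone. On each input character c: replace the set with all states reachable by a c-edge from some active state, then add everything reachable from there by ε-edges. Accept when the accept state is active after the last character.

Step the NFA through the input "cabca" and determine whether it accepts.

S₀ = ε-closure({0}) = {0,1,2,4}
'c' @ 1: {}  — no active states
rest 'abca' ignored (set empty)
after full input: {}  (accept=1 not in)

Answer: REJECT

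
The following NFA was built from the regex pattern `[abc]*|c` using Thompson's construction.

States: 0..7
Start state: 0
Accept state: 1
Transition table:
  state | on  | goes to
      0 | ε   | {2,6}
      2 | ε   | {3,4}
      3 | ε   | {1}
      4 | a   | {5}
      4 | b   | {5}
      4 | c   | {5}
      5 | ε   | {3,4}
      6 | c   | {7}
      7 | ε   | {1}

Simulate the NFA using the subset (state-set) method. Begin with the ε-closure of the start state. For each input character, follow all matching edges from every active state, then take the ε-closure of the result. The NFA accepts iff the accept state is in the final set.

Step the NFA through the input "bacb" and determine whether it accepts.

Answer: ACCEPT

Steps:
initial (ε-close {0}): {0,1,2,3,4,6}
'b' @ 1: {1,3,4,5}  (accept∈set)
'a' @ 2: {1,3,4,5}  (accept∈set)
'c' @ 3: {1,3,4,5}  (accept∈set)
'b' @ 4: {1,3,4,5}  (accept∈set)
end set {1,3,4,5} — state 1 in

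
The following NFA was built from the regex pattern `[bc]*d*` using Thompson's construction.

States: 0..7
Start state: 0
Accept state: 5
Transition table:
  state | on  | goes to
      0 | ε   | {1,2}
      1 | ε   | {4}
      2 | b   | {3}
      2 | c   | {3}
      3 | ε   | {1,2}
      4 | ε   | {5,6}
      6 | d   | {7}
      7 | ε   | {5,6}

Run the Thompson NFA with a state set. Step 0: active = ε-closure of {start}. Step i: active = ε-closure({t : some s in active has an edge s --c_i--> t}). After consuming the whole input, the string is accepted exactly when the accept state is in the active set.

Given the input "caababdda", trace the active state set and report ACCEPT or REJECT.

initial (ε-close {0}): {0,1,2,4,5,6}
'c' @ 1: {1,2,3,4,5,6}  ✓accept
'a' @ 2: {}  — dead — no transitions
rest 'ababdda' ignored (set empty)
end set {} — state 5 not in

Answer: REJECT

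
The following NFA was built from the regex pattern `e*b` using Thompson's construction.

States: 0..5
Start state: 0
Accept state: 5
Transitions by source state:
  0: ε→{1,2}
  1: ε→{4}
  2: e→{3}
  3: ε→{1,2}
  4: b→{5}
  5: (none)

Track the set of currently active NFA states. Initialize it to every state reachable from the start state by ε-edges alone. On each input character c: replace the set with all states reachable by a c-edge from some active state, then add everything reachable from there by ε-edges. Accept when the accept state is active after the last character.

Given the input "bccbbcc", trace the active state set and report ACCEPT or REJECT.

start: ε-closure({0}) = {0,1,2,4}
'b' @ 1: {5}  (accept∈set)
'c' @ 2: {}  — dead — no transitions
rest 'cbbcc' ignored (set empty)
end set {} — state 5 not in

Answer: REJECT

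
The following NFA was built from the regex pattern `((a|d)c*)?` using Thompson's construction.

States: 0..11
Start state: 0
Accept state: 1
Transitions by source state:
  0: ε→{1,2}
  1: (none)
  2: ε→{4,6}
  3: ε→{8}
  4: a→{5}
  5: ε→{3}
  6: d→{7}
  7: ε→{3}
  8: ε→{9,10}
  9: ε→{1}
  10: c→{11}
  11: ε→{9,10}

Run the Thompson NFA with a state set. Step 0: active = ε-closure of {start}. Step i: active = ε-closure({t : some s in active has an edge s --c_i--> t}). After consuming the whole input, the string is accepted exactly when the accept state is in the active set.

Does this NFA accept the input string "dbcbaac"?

S₀ = ε-closure({0}) = {0,1,2,4,6}
'd' @ 1: {1,3,7,8,9,10}  ✓accept
'b' @ 2: {}  — state set empty
rest 'cbaac' ignored (set empty)
final: {}; accept 1 not in set

Answer: REJECT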